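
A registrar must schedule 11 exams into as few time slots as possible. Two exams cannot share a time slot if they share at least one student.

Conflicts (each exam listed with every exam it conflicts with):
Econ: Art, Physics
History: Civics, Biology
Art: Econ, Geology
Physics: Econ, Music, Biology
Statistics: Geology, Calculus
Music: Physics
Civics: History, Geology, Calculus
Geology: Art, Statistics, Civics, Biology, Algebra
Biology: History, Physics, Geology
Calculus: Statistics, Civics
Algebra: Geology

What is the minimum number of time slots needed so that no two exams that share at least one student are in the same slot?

3

The cycle Econ-Art-Geology-Biology-Physics-Econ has odd length 5, so it cannot be 2-colored; at least 3 time slots are needed.
3 time slots suffice: Econ=3, History=1, Art=2, Physics=1, Statistics=2, Music=2, Civics=2, Geology=1, Biology=2, Calculus=1, Algebra=2. No two conflicting exams share a time slot.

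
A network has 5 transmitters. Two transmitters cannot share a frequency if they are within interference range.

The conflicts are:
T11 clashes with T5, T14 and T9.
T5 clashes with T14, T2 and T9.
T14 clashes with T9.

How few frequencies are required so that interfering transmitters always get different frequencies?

T11, T5, T14, T9 are mutually in conflict, so at least 4 frequencies are needed.
4 frequencies suffice: frequency 1 → {T5}; frequency 2 → {T14, T2}; frequency 3 → {T11}; frequency 4 → {T9}. No two conflicting transmitters share a frequency.

4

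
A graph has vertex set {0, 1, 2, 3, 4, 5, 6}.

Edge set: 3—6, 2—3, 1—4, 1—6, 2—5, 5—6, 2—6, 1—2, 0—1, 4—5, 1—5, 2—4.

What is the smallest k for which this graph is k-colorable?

1, 2, 5, 6 are pairwise adjacent (a clique of size 4), so at least 4 colors are needed.
4 colors suffice: color red → {0, 2}; color blue → {1, 3}; color green → {4, 6}; color yellow → {5}. Every edge joins two different colors.

4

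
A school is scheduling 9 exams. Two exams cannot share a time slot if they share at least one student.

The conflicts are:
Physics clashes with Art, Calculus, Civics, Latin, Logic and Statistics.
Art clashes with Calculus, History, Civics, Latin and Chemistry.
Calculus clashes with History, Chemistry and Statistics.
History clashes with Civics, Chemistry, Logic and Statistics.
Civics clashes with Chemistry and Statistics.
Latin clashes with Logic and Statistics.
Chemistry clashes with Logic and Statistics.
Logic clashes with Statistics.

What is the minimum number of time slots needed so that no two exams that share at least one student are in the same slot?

Calculus, History, Chemistry, Statistics are mutually in conflict, so at least 4 time slots are needed.
4 time slots suffice: time slot 1 → {Art, Statistics}; time slot 2 → {Physics, Chemistry}; time slot 3 → {History, Latin}; time slot 4 → {Calculus, Civics, Logic}. Every pair that conflicts lands in different time slots.

4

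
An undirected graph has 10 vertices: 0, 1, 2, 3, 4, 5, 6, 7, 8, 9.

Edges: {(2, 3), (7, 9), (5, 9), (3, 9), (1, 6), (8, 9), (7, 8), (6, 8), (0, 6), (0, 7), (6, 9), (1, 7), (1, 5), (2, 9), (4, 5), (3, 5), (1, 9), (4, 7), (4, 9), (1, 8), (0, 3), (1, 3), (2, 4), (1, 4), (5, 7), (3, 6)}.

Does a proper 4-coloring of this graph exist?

No

1, 4, 5, 7, 9 are pairwise adjacent (a clique of size 5), so at least 5 colors are needed.
So 4 colors are not enough.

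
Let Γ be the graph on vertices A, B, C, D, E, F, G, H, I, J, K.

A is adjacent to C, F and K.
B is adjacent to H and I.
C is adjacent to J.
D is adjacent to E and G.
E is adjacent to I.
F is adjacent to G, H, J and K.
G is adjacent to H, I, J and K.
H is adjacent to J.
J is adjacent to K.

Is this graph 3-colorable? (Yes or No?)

No

F, G, H, J are mutually adjacent (a clique of size 4), so at least 4 colors are needed.
So 3 colors are not enough.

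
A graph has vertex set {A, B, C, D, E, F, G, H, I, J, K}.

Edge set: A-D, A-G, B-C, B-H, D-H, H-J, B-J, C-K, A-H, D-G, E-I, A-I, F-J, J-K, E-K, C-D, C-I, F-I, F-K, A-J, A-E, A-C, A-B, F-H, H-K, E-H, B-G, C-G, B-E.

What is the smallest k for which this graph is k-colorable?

F, H, J, K form a clique, so at least 4 colors are needed.
A valid assignment using 4 colors: A=red, B=green, C=blue, D=green, E=yellow, F=red, G=yellow, H=blue, I=green, J=yellow, K=green. No two adjacent vertices share a color.

4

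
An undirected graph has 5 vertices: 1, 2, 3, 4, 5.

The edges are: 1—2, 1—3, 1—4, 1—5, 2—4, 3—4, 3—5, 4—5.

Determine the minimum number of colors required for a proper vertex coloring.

1, 3, 4, 5 are pairwise adjacent (a clique of size 4), so at least 4 colors are needed.
4 colors suffice: 1=b, 2=c, 3=d, 4=a, 5=c. No two adjacent vertices share a color.

4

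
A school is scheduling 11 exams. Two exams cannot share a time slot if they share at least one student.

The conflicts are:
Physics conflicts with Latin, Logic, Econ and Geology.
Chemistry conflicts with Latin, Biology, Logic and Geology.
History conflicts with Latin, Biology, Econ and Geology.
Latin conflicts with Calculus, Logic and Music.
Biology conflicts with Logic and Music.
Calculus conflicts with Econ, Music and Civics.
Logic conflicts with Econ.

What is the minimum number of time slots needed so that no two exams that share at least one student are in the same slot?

Latin, Calculus, Music pairwise conflict, so at least 3 time slots are needed.
A valid assignment using 3 time slots: Physics=3, Chemistry=3, History=2, Latin=1, Biology=1, Calculus=2, Logic=2, Econ=1, Music=3, Geology=1, Civics=1. Every pair that conflicts lands in different time slots.

3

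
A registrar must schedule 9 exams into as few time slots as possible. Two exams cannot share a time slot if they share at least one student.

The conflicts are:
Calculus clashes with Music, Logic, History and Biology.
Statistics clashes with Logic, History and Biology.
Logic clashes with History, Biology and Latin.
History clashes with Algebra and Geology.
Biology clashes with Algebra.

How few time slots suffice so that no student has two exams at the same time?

3

Statistics, Logic, Biology are mutually in conflict, so at least 3 time slots are needed.
3 time slots suffice: Calculus=3, Statistics=3, Music=1, Logic=1, History=2, Biology=2, Latin=2, Algebra=1, Geology=1. Each listed conflict is separated.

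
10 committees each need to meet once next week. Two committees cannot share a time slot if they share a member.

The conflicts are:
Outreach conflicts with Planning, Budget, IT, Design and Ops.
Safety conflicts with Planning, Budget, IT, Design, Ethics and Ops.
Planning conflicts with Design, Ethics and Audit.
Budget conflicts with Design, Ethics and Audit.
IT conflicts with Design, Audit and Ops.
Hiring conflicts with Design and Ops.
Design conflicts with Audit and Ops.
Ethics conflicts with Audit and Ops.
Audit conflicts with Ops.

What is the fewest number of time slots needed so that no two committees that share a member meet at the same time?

Safety, IT, Design, Ops pairwise conflict, so at least 4 time slots are needed.
Using 4 time slots: Outreach=3, Safety=3, Planning=2, Budget=2, IT=4, Hiring=3, Design=1, Ethics=1, Audit=3, Ops=2. Each listed conflict is separated.

4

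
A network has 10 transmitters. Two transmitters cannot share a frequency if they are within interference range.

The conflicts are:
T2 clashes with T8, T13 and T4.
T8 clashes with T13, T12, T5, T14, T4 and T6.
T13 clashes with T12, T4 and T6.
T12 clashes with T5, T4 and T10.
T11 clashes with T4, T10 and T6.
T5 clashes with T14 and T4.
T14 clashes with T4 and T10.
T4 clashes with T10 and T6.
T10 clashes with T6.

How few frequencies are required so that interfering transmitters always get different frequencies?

4

T8, T5, T14, T4 pairwise conflict, so at least 4 frequencies are needed.
4 frequencies suffice: T2=4, T8=2, T13=3, T12=4, T11=3, T5=3, T14=4, T4=1, T10=2, T6=4. No two conflicting transmitters share a frequency.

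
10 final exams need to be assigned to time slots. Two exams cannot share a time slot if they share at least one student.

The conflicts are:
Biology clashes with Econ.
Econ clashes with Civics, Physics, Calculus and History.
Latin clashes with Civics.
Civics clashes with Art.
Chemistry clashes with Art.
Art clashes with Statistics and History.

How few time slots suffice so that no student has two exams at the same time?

Art and Statistics conflict, so at least 2 time slots are needed.
A valid assignment using 2 time slots: Biology=2, Econ=1, Latin=1, Civics=2, Chemistry=2, Art=1, Statistics=2, Physics=2, Calculus=2, History=2. No two conflicting exams share a time slot.

2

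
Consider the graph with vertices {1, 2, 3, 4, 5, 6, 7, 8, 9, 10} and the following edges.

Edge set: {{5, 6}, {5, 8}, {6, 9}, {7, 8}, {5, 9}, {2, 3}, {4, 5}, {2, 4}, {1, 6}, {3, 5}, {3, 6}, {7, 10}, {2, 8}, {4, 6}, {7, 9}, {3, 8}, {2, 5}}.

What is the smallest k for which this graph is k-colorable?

4

2, 3, 5, 8 are mutually adjacent (a clique of size 4), so at least 4 colors are needed.
One proper 4-coloring: 1=a, 2=d, 3=c, 4=c, 5=a, 6=b, 7=a, 8=b, 9=c, 10=b. Every edge joins two different colors.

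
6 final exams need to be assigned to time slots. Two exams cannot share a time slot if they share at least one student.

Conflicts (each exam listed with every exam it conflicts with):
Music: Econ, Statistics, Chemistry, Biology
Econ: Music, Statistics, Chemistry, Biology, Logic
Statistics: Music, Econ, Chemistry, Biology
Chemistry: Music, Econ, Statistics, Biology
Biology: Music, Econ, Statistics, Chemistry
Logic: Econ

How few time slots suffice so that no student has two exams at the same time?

Music, Econ, Statistics, Chemistry, Biology all conflict with each other, so at least 5 time slots are needed.
5 time slots suffice: Music=3, Econ=1, Statistics=5, Chemistry=4, Biology=2, Logic=2. No two conflicting exams share a time slot.

5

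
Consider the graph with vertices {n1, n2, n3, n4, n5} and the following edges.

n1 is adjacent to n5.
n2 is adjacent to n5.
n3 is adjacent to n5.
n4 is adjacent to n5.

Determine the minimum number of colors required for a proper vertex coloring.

2

n4 and n5 are adjacent, so at least 2 colors are needed.
2 colors suffice: n1=2, n2=2, n3=2, n4=2, n5=1. Every edge joins two different colors.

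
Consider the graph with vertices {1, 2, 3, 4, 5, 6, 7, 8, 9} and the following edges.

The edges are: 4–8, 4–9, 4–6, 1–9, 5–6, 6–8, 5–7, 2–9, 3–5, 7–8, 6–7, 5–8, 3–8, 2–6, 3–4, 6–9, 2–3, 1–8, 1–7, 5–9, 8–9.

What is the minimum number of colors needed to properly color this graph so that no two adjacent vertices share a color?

4

5, 6, 8, 9 form a clique, so at least 4 colors are needed.
4 colors suffice: color a → {2, 8}; color b → {1, 3, 6}; color c → {7, 9}; color d → {4, 5}. No two adjacent vertices share a color.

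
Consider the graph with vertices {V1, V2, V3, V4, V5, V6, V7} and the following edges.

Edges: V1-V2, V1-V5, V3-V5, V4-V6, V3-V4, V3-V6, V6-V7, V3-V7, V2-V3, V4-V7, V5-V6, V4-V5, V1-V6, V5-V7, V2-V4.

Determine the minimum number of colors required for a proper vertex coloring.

V3, V4, V5, V6, V7 are mutually adjacent (a clique of size 5), so at least 5 colors are needed.
5 colors suffice: color 1 → {V1, V3}; color 2 → {V2, V6}; color 3 → {V4}; color 4 → {V5}; color 5 → {V7}. No two adjacent vertices share a color.

5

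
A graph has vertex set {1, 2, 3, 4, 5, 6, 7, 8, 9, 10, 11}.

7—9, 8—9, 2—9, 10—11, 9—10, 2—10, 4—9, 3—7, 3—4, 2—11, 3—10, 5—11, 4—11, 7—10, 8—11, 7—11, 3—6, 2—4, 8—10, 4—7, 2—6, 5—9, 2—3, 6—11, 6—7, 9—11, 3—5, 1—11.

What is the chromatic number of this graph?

2, 4, 9, 11 are pairwise adjacent (a clique of size 4), so at least 4 colors are needed.
4 colors suffice: color a → {3, 11}; color b → {1, 6, 9}; color c → {2, 5, 7, 8}; color d → {4, 10}. Each edge has distinct colors on its endpoints.

4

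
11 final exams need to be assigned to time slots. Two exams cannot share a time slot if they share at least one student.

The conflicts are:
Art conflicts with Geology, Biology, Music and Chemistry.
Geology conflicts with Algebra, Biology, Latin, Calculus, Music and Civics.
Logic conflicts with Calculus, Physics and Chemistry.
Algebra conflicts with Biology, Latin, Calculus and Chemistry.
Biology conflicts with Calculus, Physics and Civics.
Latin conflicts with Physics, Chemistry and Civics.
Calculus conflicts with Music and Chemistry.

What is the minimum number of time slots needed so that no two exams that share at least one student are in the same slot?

Geology, Algebra, Biology, Calculus are mutually in conflict, so at least 4 time slots are needed.
4 time slots suffice: time slot 1 → {Geology, Physics, Chemistry}; time slot 2 → {Logic, Biology, Latin, Music}; time slot 3 → {Art, Calculus, Civics}; time slot 4 → {Algebra}. Each listed conflict is separated.

4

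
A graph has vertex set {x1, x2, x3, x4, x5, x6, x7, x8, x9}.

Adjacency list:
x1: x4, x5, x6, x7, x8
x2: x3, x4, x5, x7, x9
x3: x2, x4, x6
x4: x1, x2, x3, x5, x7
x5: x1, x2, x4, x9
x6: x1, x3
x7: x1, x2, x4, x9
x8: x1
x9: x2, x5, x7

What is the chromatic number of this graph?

3

x2, x5, x9 form a triangle, so at least 3 colors are needed.
3 colors suffice: color red → {x1, x2}; color blue → {x4, x6, x8, x9}; color green → {x3, x5, x7}. Every edge joins two different colors.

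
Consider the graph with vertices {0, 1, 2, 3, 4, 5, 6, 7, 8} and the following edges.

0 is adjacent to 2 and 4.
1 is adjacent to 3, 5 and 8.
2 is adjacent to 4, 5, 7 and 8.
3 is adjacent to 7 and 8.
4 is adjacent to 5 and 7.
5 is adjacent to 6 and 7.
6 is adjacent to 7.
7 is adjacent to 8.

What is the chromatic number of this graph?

2, 4, 5, 7 form a clique, so at least 4 colors are needed.
4 colors suffice: color red → {0, 1, 7}; color blue → {5, 8}; color green → {2, 3, 6}; color yellow → {4}. Every edge joins two different colors.

4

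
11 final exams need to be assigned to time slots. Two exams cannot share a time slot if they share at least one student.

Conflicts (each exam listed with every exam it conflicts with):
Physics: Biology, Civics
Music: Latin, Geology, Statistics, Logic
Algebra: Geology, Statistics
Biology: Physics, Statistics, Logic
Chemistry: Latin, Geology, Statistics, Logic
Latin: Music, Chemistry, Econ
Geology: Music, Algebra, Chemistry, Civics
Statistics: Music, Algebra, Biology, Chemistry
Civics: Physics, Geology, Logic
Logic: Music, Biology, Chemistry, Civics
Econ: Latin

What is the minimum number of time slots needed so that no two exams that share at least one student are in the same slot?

2

Physics and Biology conflict, so at least 2 time slots are needed.
2 time slots suffice: time slot 1 → {Music, Algebra, Biology, Chemistry, Civics, Econ}; time slot 2 → {Physics, Latin, Geology, Statistics, Logic}. No two conflicting exams share a time slot.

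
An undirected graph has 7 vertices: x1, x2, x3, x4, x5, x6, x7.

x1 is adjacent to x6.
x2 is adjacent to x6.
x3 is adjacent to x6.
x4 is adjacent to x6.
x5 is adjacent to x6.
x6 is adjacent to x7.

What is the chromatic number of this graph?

2

x6 and x7 are adjacent, so at least 2 colors are needed.
2 colors suffice: color 1 → {x6}; color 2 → {x1, x2, x3, x4, x5, x7}. No two adjacent vertices share a color.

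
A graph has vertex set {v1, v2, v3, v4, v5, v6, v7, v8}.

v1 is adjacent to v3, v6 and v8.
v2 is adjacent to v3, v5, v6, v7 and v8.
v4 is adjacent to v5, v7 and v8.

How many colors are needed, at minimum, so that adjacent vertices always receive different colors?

v4 and v7 are adjacent, so at least 2 colors are needed.
2 colors suffice: color 1 → {v1, v2, v4}; color 2 → {v3, v5, v6, v7, v8}. Every edge joins two different colors.

2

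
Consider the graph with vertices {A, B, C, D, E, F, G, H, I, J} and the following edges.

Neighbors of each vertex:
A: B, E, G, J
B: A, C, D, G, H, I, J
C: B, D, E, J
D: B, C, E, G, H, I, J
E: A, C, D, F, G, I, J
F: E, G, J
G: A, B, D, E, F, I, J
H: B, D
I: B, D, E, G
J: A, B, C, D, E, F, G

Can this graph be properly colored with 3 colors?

No

D, E, G, J are pairwise adjacent (a clique of size 4), so at least 4 colors are needed.
So 3 colors are not enough.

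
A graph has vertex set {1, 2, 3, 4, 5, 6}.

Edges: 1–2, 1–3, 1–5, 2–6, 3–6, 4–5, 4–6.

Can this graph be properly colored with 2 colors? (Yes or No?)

The cycle 6-4-5-1-2-6 has odd length 5, so it cannot be 2-colored; at least 3 colors are needed.
So 2 colors are not enough.

No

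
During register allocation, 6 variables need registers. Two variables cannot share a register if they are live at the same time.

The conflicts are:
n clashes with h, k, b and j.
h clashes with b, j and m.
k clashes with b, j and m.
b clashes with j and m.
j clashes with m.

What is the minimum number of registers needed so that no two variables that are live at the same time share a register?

4

k, b, j, m all conflict with each other, so at least 4 registers are needed.
A valid assignment using 4 registers: n=4, h=3, k=3, b=2, j=1, m=4. Each listed conflict is separated.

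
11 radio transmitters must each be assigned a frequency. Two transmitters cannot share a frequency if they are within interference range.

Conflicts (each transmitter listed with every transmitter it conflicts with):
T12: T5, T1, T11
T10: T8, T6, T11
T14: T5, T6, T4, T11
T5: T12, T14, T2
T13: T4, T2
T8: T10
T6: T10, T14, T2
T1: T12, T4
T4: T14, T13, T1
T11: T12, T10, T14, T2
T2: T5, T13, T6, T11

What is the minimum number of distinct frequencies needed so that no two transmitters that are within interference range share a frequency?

The cycle T14-T4-T13-T2-T11-T14 has odd length 5, so it cannot be 2-colored; at least 3 frequencies are needed.
3 frequencies suffice: frequency 1 → {T5, T8, T6, T4, T11}; frequency 2 → {T12, T10, T14, T2}; frequency 3 → {T13, T1}. Each listed conflict is separated.

3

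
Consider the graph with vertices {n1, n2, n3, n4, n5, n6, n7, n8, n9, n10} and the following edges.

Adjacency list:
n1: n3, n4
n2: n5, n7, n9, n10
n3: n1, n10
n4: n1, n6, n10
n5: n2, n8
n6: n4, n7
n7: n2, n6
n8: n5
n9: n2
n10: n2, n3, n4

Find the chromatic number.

The cycle n6-n7-n2-n10-n4-n6 has odd length 5, so it cannot be 2-colored; at least 3 colors are needed.
3 colors suffice: color 1 → {n2, n3, n4, n8}; color 2 → {n1, n5, n7, n9, n10}; color 3 → {n6}. Every edge joins two different colors.

3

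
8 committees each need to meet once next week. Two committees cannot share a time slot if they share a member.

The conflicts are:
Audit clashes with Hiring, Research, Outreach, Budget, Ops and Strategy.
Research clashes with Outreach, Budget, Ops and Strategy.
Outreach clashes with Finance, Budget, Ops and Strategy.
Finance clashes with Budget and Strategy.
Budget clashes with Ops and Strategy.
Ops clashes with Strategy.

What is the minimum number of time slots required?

6

Audit, Research, Outreach, Budget, Ops, Strategy pairwise conflict, so at least 6 time slots are needed.
6 time slots suffice: time slot 1 → {Hiring, Budget}; time slot 2 → {Outreach}; time slot 3 → {Audit, Finance}; time slot 4 → {Strategy}; time slot 5 → {Ops}; time slot 6 → {Research}. No two conflicting committees share a time slot.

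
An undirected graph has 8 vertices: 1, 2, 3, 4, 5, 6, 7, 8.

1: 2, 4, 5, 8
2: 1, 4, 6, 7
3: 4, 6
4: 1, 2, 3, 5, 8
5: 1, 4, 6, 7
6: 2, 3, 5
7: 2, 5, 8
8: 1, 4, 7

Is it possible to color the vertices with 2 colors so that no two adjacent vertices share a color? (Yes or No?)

No

1, 4, 8 form a triangle, so at least 3 colors are needed.
So 2 colors are not enough.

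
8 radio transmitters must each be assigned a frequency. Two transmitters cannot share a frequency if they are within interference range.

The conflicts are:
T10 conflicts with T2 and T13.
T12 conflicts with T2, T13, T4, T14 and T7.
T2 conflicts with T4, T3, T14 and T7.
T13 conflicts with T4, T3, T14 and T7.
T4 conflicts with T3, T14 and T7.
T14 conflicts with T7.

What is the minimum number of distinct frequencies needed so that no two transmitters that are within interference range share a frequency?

5

T12, T2, T4, T14, T7 pairwise conflict, so at least 5 frequencies are needed.
A valid assignment using 5 frequencies: T10=1, T12=5, T2=2, T13=2, T4=1, T3=3, T14=3, T7=4. Every pair that conflicts lands in different frequencies.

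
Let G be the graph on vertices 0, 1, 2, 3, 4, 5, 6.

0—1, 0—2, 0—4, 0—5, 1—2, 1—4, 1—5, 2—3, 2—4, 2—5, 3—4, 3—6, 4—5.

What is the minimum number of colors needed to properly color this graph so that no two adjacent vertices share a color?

5

0, 1, 2, 4, 5 form a clique, so at least 5 colors are needed.
One proper 5-coloring: 0=green, 1=yellow, 2=blue, 3=green, 4=red, 5=purple, 6=red. Every edge joins two different colors.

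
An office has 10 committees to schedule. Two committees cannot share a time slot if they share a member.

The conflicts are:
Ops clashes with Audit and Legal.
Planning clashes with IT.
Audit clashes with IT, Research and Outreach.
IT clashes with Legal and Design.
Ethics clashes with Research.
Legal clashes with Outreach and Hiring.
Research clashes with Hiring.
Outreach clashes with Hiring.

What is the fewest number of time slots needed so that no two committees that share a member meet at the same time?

Legal, Outreach, Hiring all conflict with each other, so at least 3 time slots are needed.
3 time slots suffice: time slot 1 → {Ops, IT, Research, Outreach}; time slot 2 → {Planning, Audit, Ethics, Legal, Design}; time slot 3 → {Hiring}. Each listed conflict is separated.

3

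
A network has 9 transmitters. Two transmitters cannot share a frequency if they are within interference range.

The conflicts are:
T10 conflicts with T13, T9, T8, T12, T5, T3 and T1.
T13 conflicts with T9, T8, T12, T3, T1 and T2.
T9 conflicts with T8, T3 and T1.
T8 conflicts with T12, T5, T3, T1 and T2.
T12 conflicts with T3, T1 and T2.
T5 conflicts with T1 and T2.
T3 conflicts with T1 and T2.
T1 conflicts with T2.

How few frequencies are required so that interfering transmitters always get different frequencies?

T13, T8, T12, T3, T1, T2 all conflict with each other, so at least 6 frequencies are needed.
A valid assignment using 6 frequencies: T10=4, T13=5, T9=6, T8=2, T12=6, T5=3, T3=3, T1=1, T2=4. Every pair that conflicts lands in different frequencies.

6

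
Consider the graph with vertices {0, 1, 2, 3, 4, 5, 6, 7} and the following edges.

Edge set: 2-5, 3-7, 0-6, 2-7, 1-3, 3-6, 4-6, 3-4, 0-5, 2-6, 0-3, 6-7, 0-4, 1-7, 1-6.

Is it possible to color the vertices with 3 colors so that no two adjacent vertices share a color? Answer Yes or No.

No

1, 3, 6, 7 form a clique, so at least 4 colors are needed.
So 3 colors are not enough.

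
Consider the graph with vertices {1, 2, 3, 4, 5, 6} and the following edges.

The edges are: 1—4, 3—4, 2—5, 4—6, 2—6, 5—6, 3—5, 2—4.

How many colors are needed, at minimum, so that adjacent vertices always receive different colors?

3

2, 4, 6 are mutually adjacent, so at least 3 colors are needed.
One proper 3-coloring: 1=blue, 2=green, 3=blue, 4=red, 5=red, 6=blue. No two adjacent vertices share a color.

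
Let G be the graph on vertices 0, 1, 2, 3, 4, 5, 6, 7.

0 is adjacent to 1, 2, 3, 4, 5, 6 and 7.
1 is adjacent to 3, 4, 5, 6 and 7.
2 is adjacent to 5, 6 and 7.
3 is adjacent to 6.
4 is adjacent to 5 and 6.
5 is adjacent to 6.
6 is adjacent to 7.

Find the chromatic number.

5

0, 1, 4, 5, 6 are pairwise adjacent (a clique of size 5), so at least 5 colors are needed.
One proper 5-coloring: 0=a, 1=c, 2=c, 3=d, 4=e, 5=d, 6=b, 7=d. Every edge joins two different colors.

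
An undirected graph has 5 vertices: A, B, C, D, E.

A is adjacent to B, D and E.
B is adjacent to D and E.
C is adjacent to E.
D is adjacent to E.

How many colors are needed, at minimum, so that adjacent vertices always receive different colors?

4

A, B, D, E are mutually adjacent (a clique of size 4), so at least 4 colors are needed.
A valid assignment using 4 colors: A=blue, B=yellow, C=blue, D=green, E=red. Each edge has distinct colors on its endpoints.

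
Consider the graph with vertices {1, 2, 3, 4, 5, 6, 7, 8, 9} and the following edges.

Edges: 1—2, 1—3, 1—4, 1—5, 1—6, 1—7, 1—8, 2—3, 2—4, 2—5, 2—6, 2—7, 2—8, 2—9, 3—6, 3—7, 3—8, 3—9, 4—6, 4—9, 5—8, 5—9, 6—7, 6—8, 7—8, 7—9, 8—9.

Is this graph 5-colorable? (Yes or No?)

No

1, 2, 3, 6, 7, 8 form a clique, so at least 6 colors are needed.
So 5 colors are not enough.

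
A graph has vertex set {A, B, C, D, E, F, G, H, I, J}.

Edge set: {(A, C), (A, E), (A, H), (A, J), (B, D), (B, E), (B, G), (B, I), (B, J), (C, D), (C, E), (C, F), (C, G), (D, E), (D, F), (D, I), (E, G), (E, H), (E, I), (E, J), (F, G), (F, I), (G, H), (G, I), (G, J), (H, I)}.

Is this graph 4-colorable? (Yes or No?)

The chromatic number is 4. B, D, E, I form a clique, so at least 4 colors are needed.
4 colors suffice: color 1 → {E, F}; color 2 → {A, D, G}; color 3 → {C, I, J}; color 4 → {B, H}.
That is already a proper 4-coloring.

Yes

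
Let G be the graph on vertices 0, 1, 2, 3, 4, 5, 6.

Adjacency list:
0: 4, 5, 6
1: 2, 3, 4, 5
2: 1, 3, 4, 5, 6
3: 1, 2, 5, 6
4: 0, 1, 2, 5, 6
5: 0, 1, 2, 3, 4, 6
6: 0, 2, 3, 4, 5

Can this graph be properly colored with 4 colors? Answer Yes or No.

The chromatic number is 4. 1, 2, 4, 5 form a clique, so at least 4 colors are needed.
4 colors suffice: color a → {5}; color b → {3, 4}; color c → {0, 2}; color d → {1, 6}.
That is already a proper 4-coloring.

Yes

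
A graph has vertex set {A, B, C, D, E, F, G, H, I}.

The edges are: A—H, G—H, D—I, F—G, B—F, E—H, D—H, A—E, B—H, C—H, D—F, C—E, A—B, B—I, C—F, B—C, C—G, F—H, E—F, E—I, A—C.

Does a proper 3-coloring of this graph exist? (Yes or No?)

No

A, C, E, H form a clique, so at least 4 colors are needed.
So 3 colors are not enough.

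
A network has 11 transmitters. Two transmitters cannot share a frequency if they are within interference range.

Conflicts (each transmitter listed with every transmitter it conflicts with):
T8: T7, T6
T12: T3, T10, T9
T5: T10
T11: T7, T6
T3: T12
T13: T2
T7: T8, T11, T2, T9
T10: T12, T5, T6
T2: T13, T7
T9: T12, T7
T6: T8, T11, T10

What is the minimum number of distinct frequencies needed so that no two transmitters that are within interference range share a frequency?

2

T8 and T7 conflict, so at least 2 frequencies are needed.
2 frequencies suffice: frequency 1 → {T12, T5, T13, T7, T6}; frequency 2 → {T8, T11, T3, T10, T2, T9}. Every pair that conflicts lands in different frequencies.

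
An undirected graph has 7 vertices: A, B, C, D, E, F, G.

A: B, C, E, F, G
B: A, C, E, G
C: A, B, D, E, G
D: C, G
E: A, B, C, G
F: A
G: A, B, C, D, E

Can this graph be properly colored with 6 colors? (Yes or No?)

The chromatic number is 5. A, B, C, E, G form a clique, so at least 5 colors are needed.
5 colors suffice: color 1 → {A, D}; color 2 → {C, F}; color 3 → {G}; color 4 → {E}; color 5 → {B}.
Since 6 ≥ 5, a proper 6-coloring certainly exists.

Yes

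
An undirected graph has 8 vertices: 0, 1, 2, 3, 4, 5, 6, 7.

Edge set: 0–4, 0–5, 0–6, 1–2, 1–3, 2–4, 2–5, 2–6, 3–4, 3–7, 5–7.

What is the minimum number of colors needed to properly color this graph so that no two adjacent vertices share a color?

3

The cycle 7-5-2-1-3-7 has odd length 5, so it cannot be 2-colored; at least 3 colors are needed.
3 colors suffice: color a → {0, 2, 3}; color b → {1, 4, 5, 6}; color c → {7}. Each edge has distinct colors on its endpoints.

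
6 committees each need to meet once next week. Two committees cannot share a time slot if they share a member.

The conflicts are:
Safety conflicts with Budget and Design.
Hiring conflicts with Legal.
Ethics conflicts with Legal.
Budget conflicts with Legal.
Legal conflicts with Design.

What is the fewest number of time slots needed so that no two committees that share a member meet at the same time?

Safety and Design conflict, so at least 2 time slots are needed.
A valid assignment using 2 time slots: Safety=1, Hiring=2, Ethics=2, Budget=2, Legal=1, Design=2. Each listed conflict is separated.

2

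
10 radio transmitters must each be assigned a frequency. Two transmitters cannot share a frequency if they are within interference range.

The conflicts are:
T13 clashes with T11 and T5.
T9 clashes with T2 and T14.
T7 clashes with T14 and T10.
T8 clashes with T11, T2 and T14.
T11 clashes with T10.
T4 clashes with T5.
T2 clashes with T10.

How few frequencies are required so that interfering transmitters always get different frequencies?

The cycle T2-T8-T14-T7-T10-T2 has odd length 5, so it cannot be 2-colored; at least 3 frequencies are needed.
A valid assignment using 3 frequencies: T13=2, T9=2, T7=3, T8=2, T11=1, T4=2, T2=1, T5=1, T14=1, T10=2. No two conflicting transmitters share a frequency.

3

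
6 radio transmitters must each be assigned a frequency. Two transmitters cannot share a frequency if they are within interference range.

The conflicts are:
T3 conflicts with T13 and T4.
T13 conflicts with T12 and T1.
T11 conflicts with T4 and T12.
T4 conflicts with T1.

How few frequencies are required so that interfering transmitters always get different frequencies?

3

The cycle T4-T1-T13-T12-T11-T4 has odd length 5, so it cannot be 2-colored; at least 3 frequencies are needed.
3 frequencies suffice: frequency 1 → {T13, T4}; frequency 2 → {T3, T11, T1}; frequency 3 → {T12}. Each listed conflict is separated.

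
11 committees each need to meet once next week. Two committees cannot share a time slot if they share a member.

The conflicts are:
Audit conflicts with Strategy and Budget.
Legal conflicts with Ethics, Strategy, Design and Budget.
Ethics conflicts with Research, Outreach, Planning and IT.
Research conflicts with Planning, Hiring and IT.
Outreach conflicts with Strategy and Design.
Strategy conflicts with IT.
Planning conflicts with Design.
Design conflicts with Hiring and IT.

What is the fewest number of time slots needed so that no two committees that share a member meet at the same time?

Ethics, Research, IT are mutually in conflict, so at least 3 time slots are needed.
3 time slots suffice: Audit=2, Legal=2, Ethics=1, Research=3, Outreach=2, Strategy=1, Planning=2, Design=1, Hiring=2, Budget=1, IT=2. Each listed conflict is separated.

3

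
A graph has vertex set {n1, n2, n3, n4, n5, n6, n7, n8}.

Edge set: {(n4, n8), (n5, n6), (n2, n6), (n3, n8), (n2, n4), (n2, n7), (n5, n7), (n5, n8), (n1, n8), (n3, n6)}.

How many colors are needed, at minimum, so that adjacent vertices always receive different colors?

The cycle n4-n2-n7-n5-n8-n4 has odd length 5, so it cannot be 2-colored; at least 3 colors are needed.
A valid assignment using 3 colors: n1=blue, n2=red, n3=blue, n4=blue, n5=blue, n6=green, n7=green, n8=red. No two adjacent vertices share a color.

3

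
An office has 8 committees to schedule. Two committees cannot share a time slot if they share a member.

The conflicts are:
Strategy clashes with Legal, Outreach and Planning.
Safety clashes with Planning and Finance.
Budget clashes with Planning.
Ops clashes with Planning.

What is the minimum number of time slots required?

2

Strategy and Legal conflict, so at least 2 time slots are needed.
2 time slots suffice: time slot 1 → {Legal, Outreach, Planning, Finance}; time slot 2 → {Strategy, Safety, Budget, Ops}. No two conflicting committees share a time slot.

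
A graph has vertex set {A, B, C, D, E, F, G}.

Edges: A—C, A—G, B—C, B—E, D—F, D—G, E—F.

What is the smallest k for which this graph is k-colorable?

3

The cycle A-C-B-E-F-D-G-A has odd length 7, so it cannot be 2-colored; at least 3 colors are needed.
3 colors suffice: color 1 → {A, D, E}; color 2 → {C, F, G}; color 3 → {B}. No two adjacent vertices share a color.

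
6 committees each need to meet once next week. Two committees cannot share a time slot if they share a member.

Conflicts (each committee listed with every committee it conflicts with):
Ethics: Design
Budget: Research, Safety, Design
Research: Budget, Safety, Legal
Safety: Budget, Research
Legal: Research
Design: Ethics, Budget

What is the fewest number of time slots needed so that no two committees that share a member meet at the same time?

3

Budget, Research, Safety are mutually in conflict, so at least 3 time slots are needed.
Using 3 time slots: Ethics=2, Budget=2, Research=1, Safety=3, Legal=2, Design=1. Every pair that conflicts lands in different time slots.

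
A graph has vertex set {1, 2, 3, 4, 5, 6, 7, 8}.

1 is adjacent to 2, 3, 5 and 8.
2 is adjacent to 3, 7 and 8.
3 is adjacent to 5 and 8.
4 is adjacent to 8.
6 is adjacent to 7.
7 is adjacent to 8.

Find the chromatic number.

1, 2, 3, 8 are mutually adjacent (a clique of size 4), so at least 4 colors are needed.
4 colors suffice: color red → {5, 6, 8}; color blue → {2, 4}; color green → {1, 7}; color yellow → {3}. Each edge has distinct colors on its endpoints.

4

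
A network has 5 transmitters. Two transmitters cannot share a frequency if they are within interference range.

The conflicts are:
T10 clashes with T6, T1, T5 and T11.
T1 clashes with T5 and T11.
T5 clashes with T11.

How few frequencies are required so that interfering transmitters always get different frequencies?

T10, T1, T5, T11 all conflict with each other, so at least 4 frequencies are needed.
4 frequencies suffice: frequency 1 → {T10}; frequency 2 → {T6, T11}; frequency 3 → {T1}; frequency 4 → {T5}. Every pair that conflicts lands in different frequencies.

4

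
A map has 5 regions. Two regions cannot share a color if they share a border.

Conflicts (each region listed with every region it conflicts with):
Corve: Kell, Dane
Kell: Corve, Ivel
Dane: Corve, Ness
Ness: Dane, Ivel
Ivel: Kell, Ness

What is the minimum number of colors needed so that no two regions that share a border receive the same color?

3

The cycle Kell-Corve-Dane-Ness-Ivel-Kell has odd length 5, so it cannot be 2-colored; at least 3 colors are needed.
3 colors suffice: color 1 → {Kell, Dane}; color 2 → {Corve, Ivel}; color 3 → {Ness}. No two conflicting regions share a color.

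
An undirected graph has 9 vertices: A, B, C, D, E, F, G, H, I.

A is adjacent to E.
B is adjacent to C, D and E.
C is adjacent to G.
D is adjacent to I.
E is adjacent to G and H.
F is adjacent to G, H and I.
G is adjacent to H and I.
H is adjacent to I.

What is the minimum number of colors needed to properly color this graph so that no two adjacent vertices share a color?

4

F, G, H, I form a clique, so at least 4 colors are needed.
4 colors suffice: A=1, B=1, C=2, D=3, E=2, F=4, G=1, H=3, I=2. No two adjacent vertices share a color.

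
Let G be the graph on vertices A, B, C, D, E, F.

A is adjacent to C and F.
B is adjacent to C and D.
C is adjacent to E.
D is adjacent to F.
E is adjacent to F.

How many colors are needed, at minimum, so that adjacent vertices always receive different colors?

3

The cycle F-D-B-C-A-F has odd length 5, so it cannot be 2-colored; at least 3 colors are needed.
3 colors suffice: color red → {C, F}; color blue → {A, B, E}; color green → {D}. No two adjacent vertices share a color.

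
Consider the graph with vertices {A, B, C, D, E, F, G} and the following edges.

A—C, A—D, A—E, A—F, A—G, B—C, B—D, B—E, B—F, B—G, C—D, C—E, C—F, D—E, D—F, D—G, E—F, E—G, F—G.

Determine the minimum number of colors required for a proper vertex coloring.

B, C, D, E, F are pairwise adjacent (a clique of size 5), so at least 5 colors are needed.
A valid assignment using 5 colors: A=purple, B=purple, C=yellow, D=green, E=blue, F=red, G=yellow. Each edge has distinct colors on its endpoints.

5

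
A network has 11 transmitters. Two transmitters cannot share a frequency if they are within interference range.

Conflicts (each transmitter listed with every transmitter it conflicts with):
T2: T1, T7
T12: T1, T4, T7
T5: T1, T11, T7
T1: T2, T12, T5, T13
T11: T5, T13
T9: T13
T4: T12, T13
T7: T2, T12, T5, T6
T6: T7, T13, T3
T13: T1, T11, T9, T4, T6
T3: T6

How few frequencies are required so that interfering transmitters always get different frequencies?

3

The cycle T6-T13-T11-T5-T7-T6 has odd length 5, so it cannot be 2-colored; at least 3 frequencies are needed.
A valid assignment using 3 frequencies: T2=3, T12=3, T5=3, T1=2, T11=2, T9=2, T4=2, T7=1, T6=2, T13=1, T3=1. No two conflicting transmitters share a frequency.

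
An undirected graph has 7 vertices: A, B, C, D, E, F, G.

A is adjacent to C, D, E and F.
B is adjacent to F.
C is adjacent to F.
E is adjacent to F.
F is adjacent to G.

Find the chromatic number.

3

A, E, F are pairwise adjacent, so at least 3 colors are needed.
3 colors suffice: color 1 → {D, F}; color 2 → {A, B, G}; color 3 → {C, E}. Each edge has distinct colors on its endpoints.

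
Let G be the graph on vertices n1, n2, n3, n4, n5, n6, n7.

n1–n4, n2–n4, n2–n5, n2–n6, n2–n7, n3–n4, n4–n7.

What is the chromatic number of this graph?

n2, n4, n7 form a triangle, so at least 3 colors are needed.
One proper 3-coloring: n1=2, n2=2, n3=2, n4=1, n5=1, n6=1, n7=3. Each edge has distinct colors on its endpoints.

3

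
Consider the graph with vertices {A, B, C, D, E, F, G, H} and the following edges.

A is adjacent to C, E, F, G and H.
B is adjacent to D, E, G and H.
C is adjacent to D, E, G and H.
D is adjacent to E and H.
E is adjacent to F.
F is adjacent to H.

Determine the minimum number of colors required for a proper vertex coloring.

B, D, H are pairwise adjacent, so at least 3 colors are needed.
3 colors suffice: color 1 → {E, G, H}; color 2 → {B, C, F}; color 3 → {A, D}. Each edge has distinct colors on its endpoints.

3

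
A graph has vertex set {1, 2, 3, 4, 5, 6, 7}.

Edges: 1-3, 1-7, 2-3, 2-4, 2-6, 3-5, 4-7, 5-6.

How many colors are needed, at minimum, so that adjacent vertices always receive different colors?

The cycle 2-3-1-7-4-2 has odd length 5, so it cannot be 2-colored; at least 3 colors are needed.
A valid assignment using 3 colors: 1=blue, 2=blue, 3=red, 4=red, 5=blue, 6=red, 7=green. No two adjacent vertices share a color.

3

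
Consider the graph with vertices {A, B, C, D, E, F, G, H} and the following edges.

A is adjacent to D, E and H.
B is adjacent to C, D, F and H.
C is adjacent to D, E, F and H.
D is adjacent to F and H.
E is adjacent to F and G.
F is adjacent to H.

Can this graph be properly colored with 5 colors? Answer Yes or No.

Yes

The chromatic number is 5. B, C, D, F, H form a clique, so at least 5 colors are needed.
5 colors suffice: A=1, B=5, C=4, D=2, E=2, F=1, G=1, H=3.
That is already a proper 5-coloring.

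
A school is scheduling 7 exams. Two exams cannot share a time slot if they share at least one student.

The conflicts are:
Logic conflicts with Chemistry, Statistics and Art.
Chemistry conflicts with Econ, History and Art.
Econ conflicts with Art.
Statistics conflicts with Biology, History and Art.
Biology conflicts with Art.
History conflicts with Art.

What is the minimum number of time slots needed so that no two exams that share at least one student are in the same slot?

Statistics, Biology, Art are mutually in conflict, so at least 3 time slots are needed.
3 time slots suffice: time slot 1 → {Art}; time slot 2 → {Chemistry, Statistics}; time slot 3 → {Logic, Econ, Biology, History}. Every pair that conflicts lands in different time slots.

3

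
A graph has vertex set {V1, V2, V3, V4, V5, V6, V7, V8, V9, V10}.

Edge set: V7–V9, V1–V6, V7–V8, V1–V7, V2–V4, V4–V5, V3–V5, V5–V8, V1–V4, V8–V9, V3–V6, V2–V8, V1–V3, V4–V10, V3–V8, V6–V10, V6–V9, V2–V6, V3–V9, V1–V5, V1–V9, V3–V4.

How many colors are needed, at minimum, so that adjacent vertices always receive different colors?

4

V1, V3, V6, V9 form a clique, so at least 4 colors are needed.
One proper 4-coloring: V1=1, V2=2, V3=2, V4=3, V5=4, V6=4, V7=2, V8=1, V9=3, V10=1. Each edge has distinct colors on its endpoints.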